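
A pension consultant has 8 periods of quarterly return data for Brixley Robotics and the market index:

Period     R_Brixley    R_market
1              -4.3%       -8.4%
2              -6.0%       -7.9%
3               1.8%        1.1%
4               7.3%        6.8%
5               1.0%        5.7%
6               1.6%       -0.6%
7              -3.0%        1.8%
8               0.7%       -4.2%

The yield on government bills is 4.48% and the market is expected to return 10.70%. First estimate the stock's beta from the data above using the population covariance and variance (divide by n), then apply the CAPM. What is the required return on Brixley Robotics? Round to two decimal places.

8.02%

Mean R_i = (-4.3 − 6.0 + 1.8 + 7.3 + 1.0 + 1.6 − 3.0 + 0.7) / 8 = -0.1125%
Mean R_m = (-8.4 − 7.9 + 1.1 + 6.8 + 5.7 − 0.6 + 1.8 − 4.2) / 8 = -0.7125%
Σ(R_i − R̄_i)(R_m − R̄_m) = 130.8988  ⇒  Cov = 130.8988 / 8 = 16.3624
Σ(R_m − R̄_m)² = 230.0888  ⇒  Var(R_m) = 230.0888 / 8 = 28.7611
β = Cov / Var(R_m) = 16.3624 / 28.7611 = 0.5689
MRP = 10.70% − 4.48% = 6.22%
E(R) = R_f + β × MRP = 4.48% + 0.5689 × 6.22% = 8.02%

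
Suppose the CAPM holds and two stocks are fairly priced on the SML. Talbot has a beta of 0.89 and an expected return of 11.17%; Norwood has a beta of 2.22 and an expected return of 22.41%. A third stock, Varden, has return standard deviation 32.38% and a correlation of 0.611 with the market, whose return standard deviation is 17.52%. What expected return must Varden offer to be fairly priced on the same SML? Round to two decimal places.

13.19%

MRP = (22.41% − 11.17%) / (2.22 − 0.89) = 8.4511%
R_f = 11.17% − 0.89 × 8.4511% = 3.6485%
β_Varden = ρ·σ_i/σ_m = 0.611 × 32.38 / 17.52 = 1.1292
E(R_Varden) = R_f + β × MRP = 3.6485% + 1.1292 × 8.4511% = 13.19%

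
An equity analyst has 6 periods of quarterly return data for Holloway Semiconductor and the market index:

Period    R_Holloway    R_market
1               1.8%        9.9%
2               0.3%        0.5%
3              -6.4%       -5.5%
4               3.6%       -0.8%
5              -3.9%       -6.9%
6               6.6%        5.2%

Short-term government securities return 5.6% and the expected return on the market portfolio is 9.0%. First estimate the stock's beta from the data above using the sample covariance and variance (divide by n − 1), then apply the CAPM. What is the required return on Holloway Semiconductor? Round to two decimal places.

Mean R_i = (1.8 + 0.3 − 6.4 + 3.6 − 3.9 + 6.6) / 6 = 0.3333%
Mean R_m = (9.9 + 0.5 − 5.5 − 0.8 − 6.9 + 5.2) / 6 = 0.4000%
Σ(R_i − R̄_i)(R_m − R̄_m) = 110.7200  ⇒  Cov = 110.7200 / 5 = 22.1440
Σ(R_m − R̄_m)² = 202.8400  ⇒  Var(R_m) = 202.8400 / 5 = 40.5680
β = Cov / Var(R_m) = 22.1440 / 40.5680 = 0.5458
MRP = 9.0% − 5.6% = 3.40%
E(R) = R_f + β × MRP = 5.6% + 0.5458 × 3.4% = 7.46%

7.46%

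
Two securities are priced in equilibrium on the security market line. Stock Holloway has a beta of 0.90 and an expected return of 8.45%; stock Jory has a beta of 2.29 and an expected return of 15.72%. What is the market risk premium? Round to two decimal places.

Both satisfy E(R) = R_f + β·MRP, so the slope of the SML is
MRP = (15.72% − 8.45%) / (2.29 − 0.90) = 7.27% / 1.39 = 5.2302%

5.23%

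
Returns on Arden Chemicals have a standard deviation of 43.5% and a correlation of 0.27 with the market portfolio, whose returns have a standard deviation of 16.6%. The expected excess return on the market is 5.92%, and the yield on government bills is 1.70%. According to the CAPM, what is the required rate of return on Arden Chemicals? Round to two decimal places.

β = ρ × σ_i / σ_m = 0.27 × 43.5% / 16.6% = 0.7075
E(R) = 1.70% + 0.7075 × 5.92% = 5.89%

5.89%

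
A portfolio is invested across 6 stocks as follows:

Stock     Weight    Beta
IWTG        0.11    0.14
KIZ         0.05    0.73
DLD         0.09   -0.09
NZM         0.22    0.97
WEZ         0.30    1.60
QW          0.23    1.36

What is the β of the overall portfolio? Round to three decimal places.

1.050

β_P = Σ w_i β_i = 0.11×0.14 + 0.05×0.73 + 0.09×-0.09 + 0.22×0.97 + 0.30×1.60 + 0.23×1.36 = 1.0500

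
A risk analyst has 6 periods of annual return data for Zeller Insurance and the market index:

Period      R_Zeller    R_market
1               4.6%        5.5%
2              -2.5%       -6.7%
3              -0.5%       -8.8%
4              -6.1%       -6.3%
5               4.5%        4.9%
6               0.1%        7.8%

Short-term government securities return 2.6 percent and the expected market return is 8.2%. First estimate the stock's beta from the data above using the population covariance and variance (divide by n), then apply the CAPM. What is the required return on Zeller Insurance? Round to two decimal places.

Mean R_i = (4.6 − 2.5 − 0.5 − 6.1 + 4.5 + 0.1) / 6 = 0.0167%
Mean R_m = (5.5 − 6.7 − 8.8 − 6.3 + 4.9 + 7.8) / 6 = -0.6000%
Σ(R_i − R̄_i)(R_m − R̄_m) = 107.7700  ⇒  Cov = 107.7700 / 6 = 17.9617
Σ(R_m − R̄_m)² = 274.9600  ⇒  Var(R_m) = 274.9600 / 6 = 45.8267
β = Cov / Var(R_m) = 17.9617 / 45.8267 = 0.3919
MRP = 8.2% − 2.6% = 5.60%
E(R) = R_f + β × MRP = 2.6% + 0.3919 × 5.6% = 4.79%

4.79%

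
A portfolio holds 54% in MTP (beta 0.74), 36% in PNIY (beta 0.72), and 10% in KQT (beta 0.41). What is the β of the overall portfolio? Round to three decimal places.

β_P = Σ w_i β_i = 0.54×0.74 + 0.36×0.72 + 0.10×0.41 = 0.6998

0.700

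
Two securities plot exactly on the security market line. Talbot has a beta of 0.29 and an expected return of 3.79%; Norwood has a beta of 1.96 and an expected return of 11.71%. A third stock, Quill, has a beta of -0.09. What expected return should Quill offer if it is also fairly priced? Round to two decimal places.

MRP (SML slope) = (11.71% − 3.79%) / (1.96 − 0.29) = 7.92% / 1.67 = 4.7425%
R_f (intercept) = 3.79% − 0.29 × 4.7425% = 2.4147%
E(R_Quill) = R_f + β × MRP = 2.4147% + -0.09 × 4.7425% = 1.99%

1.99%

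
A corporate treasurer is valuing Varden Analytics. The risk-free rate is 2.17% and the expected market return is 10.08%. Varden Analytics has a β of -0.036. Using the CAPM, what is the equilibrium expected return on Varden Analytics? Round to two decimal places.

1.89%

Market risk premium = E(R_m) − R_f = 10.08% − 2.17% = 7.91%
E(R) = R_f + β × MRP = 2.17% + -0.036 × 7.91% = 1.89%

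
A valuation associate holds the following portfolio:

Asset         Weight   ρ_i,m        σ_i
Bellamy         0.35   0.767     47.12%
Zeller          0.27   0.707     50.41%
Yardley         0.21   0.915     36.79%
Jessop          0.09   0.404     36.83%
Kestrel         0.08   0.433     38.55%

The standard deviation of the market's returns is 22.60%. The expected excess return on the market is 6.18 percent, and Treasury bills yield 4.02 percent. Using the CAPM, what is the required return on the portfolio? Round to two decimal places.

β_Bellamy = 0.767 × 47.12% / 22.60% = 1.5992
β_Zeller = 0.707 × 50.41% / 22.60% = 1.5770
β_Yardley = 0.915 × 36.79% / 22.60% = 1.4895
β_Jessop = 0.404 × 36.83% / 22.60% = 0.6584
β_Kestrel = 0.433 × 38.55% / 22.60% = 0.7386
β_P = Σ w_i β_i = 0.35×1.5992 + 0.27×1.5770 + 0.21×1.4895 + 0.09×0.6584 + 0.08×0.7386 = 1.4166
E(R_P) = R_f + β_P × MRP = 4.02% + 1.4166 × 6.18% = 12.77%

12.77%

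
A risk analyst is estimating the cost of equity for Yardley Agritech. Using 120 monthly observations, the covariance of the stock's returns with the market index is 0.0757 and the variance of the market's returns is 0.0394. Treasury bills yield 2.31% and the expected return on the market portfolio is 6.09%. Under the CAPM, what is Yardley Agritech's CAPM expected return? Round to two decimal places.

9.57%

β = Cov(R_i, R_m) / Var(R_m) = 0.0757 / 0.0394 = 1.9213
MRP = 6.09% − 2.31% = 3.78%
E(R) = R_f + β × MRP = 2.31% + 1.9213 × 3.78% = 9.57%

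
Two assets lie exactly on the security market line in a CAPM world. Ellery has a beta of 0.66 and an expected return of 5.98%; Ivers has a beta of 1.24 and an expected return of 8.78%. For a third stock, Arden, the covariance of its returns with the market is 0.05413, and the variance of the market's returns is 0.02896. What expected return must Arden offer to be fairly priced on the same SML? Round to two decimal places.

11.82%

MRP = (8.78% − 5.98%) / (1.24 − 0.66) = 4.8276%
R_f = 5.98% − 0.66 × 4.8276% = 2.7938%
β_Arden = Cov / Var(R_m) = 0.05413 / 0.02896 = 1.8691
E(R_Arden) = R_f + β × MRP = 2.7938% + 1.8691 × 4.8276% = 11.82%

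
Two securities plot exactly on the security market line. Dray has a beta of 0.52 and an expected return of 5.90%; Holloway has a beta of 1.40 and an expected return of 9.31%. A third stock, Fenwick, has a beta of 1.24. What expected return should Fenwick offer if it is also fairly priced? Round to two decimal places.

8.69%

MRP (SML slope) = (9.31% − 5.90%) / (1.40 − 0.52) = 3.41% / 0.88 = 3.8750%
R_f (intercept) = 5.90% − 0.52 × 3.8750% = 3.8850%
E(R_Fenwick) = R_f + β × MRP = 3.8850% + 1.24 × 3.8750% = 8.69%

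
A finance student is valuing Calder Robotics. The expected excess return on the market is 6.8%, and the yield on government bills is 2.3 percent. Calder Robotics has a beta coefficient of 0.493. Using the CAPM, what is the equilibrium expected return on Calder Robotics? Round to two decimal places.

5.65%

E(R) = R_f + β × MRP = 2.3% + 0.493 × 6.8% = 5.65%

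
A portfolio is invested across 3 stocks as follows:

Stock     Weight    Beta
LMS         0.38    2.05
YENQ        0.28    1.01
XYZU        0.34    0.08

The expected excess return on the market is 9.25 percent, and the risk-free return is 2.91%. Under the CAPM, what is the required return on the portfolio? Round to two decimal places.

β_P = Σ w_i β_i = 0.38×2.05 + 0.28×1.01 + 0.34×0.08 = 1.0890
E(R_P) = R_f + β_P × MRP = 2.91% + 1.0890 × 9.25% = 12.98%

12.98%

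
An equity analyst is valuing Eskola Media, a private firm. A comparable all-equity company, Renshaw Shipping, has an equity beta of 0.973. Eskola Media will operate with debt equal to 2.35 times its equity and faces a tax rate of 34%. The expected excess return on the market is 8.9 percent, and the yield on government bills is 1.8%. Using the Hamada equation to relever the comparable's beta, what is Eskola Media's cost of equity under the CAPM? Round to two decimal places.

23.89%

β_L = β_U × [1 + (1 − t)(D/E)] = 0.973 × [1 + (1 − 0.34) × 2.35]
    = 0.973 × [1 + 0.66 × 2.35] = 0.973 × 2.5510 = 2.4821
E(R) = R_f + β_L × MRP = 1.8% + 2.4821 × 8.9% = 23.89%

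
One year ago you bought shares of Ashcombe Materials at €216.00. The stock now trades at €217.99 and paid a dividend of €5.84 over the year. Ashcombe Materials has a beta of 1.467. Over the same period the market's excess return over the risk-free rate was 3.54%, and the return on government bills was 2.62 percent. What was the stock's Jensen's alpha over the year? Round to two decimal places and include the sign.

-4.19%

Realised HPR = (P1 + D1 − P0) / P0 = (217.99 + 5.84 − 216.00) / 216.00 = 7.83 / 216.00 = 3.6250%
CAPM required = R_f + β·MRP = 2.62% + 1.467 × 3.54% = 7.81318%
α = realised − required = 3.6250% − 7.81318% = -4.19%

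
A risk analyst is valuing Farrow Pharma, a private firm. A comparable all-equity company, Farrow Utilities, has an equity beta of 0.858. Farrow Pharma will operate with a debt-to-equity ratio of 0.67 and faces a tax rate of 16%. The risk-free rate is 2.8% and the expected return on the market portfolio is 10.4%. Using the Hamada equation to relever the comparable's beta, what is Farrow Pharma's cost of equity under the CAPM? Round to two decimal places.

12.99%

β_L = β_U × [1 + (1 − t)(D/E)] = 0.858 × [1 + (1 − 0.16) × 0.67]
    = 0.858 × [1 + 0.84 × 0.67] = 0.858 × 1.5628 = 1.3409
MRP = 10.4% − 2.8% = 7.60%
E(R) = R_f + β_L × MRP = 2.8% + 1.3409 × 7.6% = 12.99%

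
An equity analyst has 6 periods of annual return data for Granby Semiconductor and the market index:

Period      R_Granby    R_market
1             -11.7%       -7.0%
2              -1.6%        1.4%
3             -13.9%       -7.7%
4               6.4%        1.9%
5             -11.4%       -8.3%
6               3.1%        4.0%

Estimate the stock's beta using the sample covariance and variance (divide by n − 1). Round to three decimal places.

1.457

Mean R_i = (-11.7 − 1.6 − 13.9 + 6.4 − 11.4 + 3.1) / 6 = -4.8500%
Mean R_m = (-7.0 + 1.4 − 7.7 + 1.9 − 8.3 + 4.0) / 6 = -2.6167%
Σ(R_i − R̄_i)(R_m − R̄_m) = 229.7250  ⇒  Cov = 229.7250 / 5 = 45.9450
Σ(R_m − R̄_m)² = 157.6683  ⇒  Var(R_m) = 157.6683 / 5 = 31.5337
β = Cov / Var(R_m) = 45.9450 / 31.5337 = 1.4570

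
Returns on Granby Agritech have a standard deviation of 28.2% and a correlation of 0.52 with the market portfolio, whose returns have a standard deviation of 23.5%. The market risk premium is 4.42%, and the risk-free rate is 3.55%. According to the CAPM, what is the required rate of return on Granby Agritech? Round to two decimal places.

β = ρ × σ_i / σ_m = 0.52 × 28.2% / 23.5% = 0.6240
E(R) = 3.55% + 0.6240 × 4.42% = 6.31%

6.31%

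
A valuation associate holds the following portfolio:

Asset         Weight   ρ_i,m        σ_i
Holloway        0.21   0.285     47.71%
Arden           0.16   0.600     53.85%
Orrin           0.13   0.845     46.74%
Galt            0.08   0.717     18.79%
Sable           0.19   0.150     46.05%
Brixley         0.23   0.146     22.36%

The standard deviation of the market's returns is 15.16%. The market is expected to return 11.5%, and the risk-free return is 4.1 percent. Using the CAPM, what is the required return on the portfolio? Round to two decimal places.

β_Holloway = 0.285 × 47.71% / 15.16% = 0.8969
β_Arden = 0.600 × 53.85% / 15.16% = 2.1313
β_Orrin = 0.845 × 46.74% / 15.16% = 2.6052
β_Galt = 0.717 × 18.79% / 15.16% = 0.8887
β_Sable = 0.150 × 46.05% / 15.16% = 0.4556
β_Brixley = 0.146 × 22.36% / 15.16% = 0.2153
β_P = Σ w_i β_i = 0.21×0.8969 + 0.16×2.1313 + 0.13×2.6052 + 0.08×0.8887 + 0.19×0.4556 + 0.23×0.2153 = 1.0752
MRP = 11.5% − 4.1% = 7.40%
E(R_P) = R_f + β_P × MRP = 4.1% + 1.0752 × 7.4% = 12.06%

12.06%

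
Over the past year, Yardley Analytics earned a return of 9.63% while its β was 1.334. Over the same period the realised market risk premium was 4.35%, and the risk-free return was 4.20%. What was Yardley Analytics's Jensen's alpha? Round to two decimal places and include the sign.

-0.37%

CAPM benchmark = R_f + β(R_m − R_f) = 4.20% + 1.334 × 4.35% = 10.00290%
α = actual − benchmark = 9.63% − 10.00290% = -0.37%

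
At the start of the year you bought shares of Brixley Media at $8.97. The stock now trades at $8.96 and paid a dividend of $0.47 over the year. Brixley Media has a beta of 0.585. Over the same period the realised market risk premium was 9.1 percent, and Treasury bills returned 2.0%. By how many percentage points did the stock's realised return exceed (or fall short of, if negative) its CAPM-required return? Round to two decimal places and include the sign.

-2.20%

Realised HPR = (P1 + D1 − P0) / P0 = (8.96 + 0.47 − 8.97) / 8.97 = 0.46 / 8.97 = 5.1282%
CAPM required = R_f + β·MRP = 2.0% + 0.585 × 9.1% = 7.3235%
α = realised − required = 5.1282% − 7.3235% = -2.20%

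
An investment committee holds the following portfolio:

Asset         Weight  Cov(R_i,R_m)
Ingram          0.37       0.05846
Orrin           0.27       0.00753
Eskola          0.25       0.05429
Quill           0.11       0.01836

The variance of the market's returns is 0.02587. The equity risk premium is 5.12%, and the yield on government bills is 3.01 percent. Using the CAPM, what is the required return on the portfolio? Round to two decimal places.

β_Ingram = 0.05846 / 0.02587 = 2.2598
β_Orrin = 0.00753 / 0.02587 = 0.2911
β_Eskola = 0.05429 / 0.02587 = 2.0986
β_Quill = 0.01836 / 0.02587 = 0.7097
β_P = Σ w_i β_i = 0.37×2.2598 + 0.27×0.2911 + 0.25×2.0986 + 0.11×0.7097 = 1.5174
E(R_P) = R_f + β_P × MRP = 3.01% + 1.5174 × 5.12% = 10.78%

10.78%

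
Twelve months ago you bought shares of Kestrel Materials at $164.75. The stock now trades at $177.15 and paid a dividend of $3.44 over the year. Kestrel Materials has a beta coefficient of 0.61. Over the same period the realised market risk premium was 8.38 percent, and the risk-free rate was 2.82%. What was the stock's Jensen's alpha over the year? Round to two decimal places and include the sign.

Realised HPR = (P1 + D1 − P0) / P0 = (177.15 + 3.44 − 164.75) / 164.75 = 15.84 / 164.75 = 9.6146%
CAPM required = R_f + β·MRP = 2.82% + 0.61 × 8.38% = 7.9318%
α = realised − required = 9.6146% − 7.9318% = +1.68%

+1.68%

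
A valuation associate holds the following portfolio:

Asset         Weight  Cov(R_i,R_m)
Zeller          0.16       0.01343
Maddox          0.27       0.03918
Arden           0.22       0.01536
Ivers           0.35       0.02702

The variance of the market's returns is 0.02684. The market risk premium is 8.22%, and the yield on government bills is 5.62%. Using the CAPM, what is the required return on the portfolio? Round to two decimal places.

β_Zeller = 0.01343 / 0.02684 = 0.5004
β_Maddox = 0.03918 / 0.02684 = 1.4598
β_Arden = 0.01536 / 0.02684 = 0.5723
β_Ivers = 0.02702 / 0.02684 = 1.0067
β_P = Σ w_i β_i = 0.16×0.5004 + 0.27×1.4598 + 0.22×0.5723 + 0.35×1.0067 = 0.9525
E(R_P) = R_f + β_P × MRP = 5.62% + 0.9525 × 8.22% = 13.45%

13.45%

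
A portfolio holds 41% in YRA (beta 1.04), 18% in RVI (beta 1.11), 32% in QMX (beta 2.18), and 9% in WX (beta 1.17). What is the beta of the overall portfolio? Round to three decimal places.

β_P = Σ w_i β_i = 0.41×1.04 + 0.18×1.11 + 0.32×2.18 + 0.09×1.17 = 1.4291

1.429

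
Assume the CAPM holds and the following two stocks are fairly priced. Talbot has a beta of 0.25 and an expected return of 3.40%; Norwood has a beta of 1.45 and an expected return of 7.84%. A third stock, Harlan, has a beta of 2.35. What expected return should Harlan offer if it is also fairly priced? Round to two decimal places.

MRP (SML slope) = (7.84% − 3.40%) / (1.45 − 0.25) = 4.44% / 1.20 = 3.7000%
R_f (intercept) = 3.40% − 0.25 × 3.7000% = 2.4750%
E(R_Harlan) = R_f + β × MRP = 2.4750% + 2.35 × 3.7000% = 11.17%

11.17%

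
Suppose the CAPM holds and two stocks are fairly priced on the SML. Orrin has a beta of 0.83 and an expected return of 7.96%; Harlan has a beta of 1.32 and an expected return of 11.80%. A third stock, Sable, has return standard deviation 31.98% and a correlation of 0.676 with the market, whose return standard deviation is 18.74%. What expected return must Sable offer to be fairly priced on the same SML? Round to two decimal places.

MRP = (11.80% − 7.96%) / (1.32 − 0.83) = 7.8367%
R_f = 7.96% − 0.83 × 7.8367% = 1.4555%
β_Sable = ρ·σ_i/σ_m = 0.676 × 31.98 / 18.74 = 1.1536
E(R_Sable) = R_f + β × MRP = 1.4555% + 1.1536 × 7.8367% = 10.50%

10.50%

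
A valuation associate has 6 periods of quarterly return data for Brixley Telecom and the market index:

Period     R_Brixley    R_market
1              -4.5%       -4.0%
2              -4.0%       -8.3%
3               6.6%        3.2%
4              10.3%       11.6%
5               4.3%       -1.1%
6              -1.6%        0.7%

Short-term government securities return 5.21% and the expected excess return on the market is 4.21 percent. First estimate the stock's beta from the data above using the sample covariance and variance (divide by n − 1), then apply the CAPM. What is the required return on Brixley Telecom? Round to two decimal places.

8.53%

Mean R_i = (-4.5 − 4.0 + 6.6 + 10.3 + 4.3 − 1.6) / 6 = 1.8500%
Mean R_m = (-4.0 − 8.3 + 3.2 + 11.6 − 1.1 + 0.7) / 6 = 0.3500%
Σ(R_i − R̄_i)(R_m − R̄_m) = 182.0650  ⇒  Cov = 182.0650 / 5 = 36.4130
Σ(R_m − R̄_m)² = 230.6550  ⇒  Var(R_m) = 230.6550 / 5 = 46.1310
β = Cov / Var(R_m) = 36.4130 / 46.1310 = 0.7893
E(R) = R_f + β × MRP = 5.21% + 0.7893 × 4.21% = 8.53%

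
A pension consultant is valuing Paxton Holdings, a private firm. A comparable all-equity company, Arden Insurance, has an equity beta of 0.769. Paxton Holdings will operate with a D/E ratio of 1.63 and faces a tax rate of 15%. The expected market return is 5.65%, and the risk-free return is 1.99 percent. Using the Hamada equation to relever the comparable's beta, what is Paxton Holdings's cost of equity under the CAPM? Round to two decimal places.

β_L = β_U × [1 + (1 − t)(D/E)] = 0.769 × [1 + (1 − 0.15) × 1.63]
    = 0.769 × [1 + 0.85 × 1.63] = 0.769 × 2.3855 = 1.8344
MRP = 5.65% − 1.99% = 3.66%
E(R) = R_f + β_L × MRP = 1.99% + 1.8344 × 3.66% = 8.70%

8.70%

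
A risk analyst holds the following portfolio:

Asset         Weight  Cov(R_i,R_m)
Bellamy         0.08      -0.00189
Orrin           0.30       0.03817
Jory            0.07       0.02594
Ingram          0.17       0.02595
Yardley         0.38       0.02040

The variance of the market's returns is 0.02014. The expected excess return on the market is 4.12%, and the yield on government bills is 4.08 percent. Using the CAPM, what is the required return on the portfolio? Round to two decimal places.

9.25%

β_Bellamy = -0.00189 / 0.02014 = -0.0938
β_Orrin = 0.03817 / 0.02014 = 1.8952
β_Jory = 0.02594 / 0.02014 = 1.2880
β_Ingram = 0.02595 / 0.02014 = 1.2885
β_Yardley = 0.02040 / 0.02014 = 1.0129
β_P = Σ w_i β_i = 0.08×-0.0938 + 0.30×1.8952 + 0.07×1.2880 + 0.17×1.2885 + 0.38×1.0129 = 1.2552
E(R_P) = R_f + β_P × MRP = 4.08% + 1.2552 × 4.12% = 9.25%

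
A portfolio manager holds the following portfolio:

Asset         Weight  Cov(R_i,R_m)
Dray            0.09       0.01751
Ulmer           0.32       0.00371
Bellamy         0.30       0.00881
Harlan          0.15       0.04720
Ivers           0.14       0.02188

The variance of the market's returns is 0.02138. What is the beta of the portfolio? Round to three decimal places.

0.727

β_Dray = 0.01751 / 0.02138 = 0.8190
β_Ulmer = 0.00371 / 0.02138 = 0.1735
β_Bellamy = 0.00881 / 0.02138 = 0.4121
β_Harlan = 0.04720 / 0.02138 = 2.2077
β_Ivers = 0.02188 / 0.02138 = 1.0234
β_P = Σ w_i β_i = 0.09×0.8190 + 0.32×0.1735 + 0.30×0.4121 + 0.15×2.2077 + 0.14×1.0234 = 0.7273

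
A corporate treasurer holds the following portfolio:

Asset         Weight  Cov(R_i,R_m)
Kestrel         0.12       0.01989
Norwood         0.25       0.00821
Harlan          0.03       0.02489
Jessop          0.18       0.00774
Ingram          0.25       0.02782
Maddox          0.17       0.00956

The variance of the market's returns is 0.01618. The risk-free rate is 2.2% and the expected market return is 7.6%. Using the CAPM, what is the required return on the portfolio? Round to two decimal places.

β_Kestrel = 0.01989 / 0.01618 = 1.2293
β_Norwood = 0.00821 / 0.01618 = 0.5074
β_Harlan = 0.02489 / 0.01618 = 1.5383
β_Jessop = 0.00774 / 0.01618 = 0.4784
β_Ingram = 0.02782 / 0.01618 = 1.7194
β_Maddox = 0.00956 / 0.01618 = 0.5909
β_P = Σ w_i β_i = 0.12×1.2293 + 0.25×0.5074 + 0.03×1.5383 + 0.18×0.4784 + 0.25×1.7194 + 0.17×0.5909 = 0.9369
MRP = 7.6% − 2.2% = 5.40%
E(R_P) = R_f + β_P × MRP = 2.2% + 0.9369 × 5.4% = 7.26%

7.26%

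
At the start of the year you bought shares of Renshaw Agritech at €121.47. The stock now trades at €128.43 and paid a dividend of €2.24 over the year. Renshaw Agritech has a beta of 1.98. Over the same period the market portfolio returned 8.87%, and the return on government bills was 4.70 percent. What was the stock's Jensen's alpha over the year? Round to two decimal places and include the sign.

-5.38%

Realised HPR = (P1 + D1 − P0) / P0 = (128.43 + 2.24 − 121.47) / 121.47 = 9.20 / 121.47 = 7.5739%
MRP = 8.87% − 4.70% = 4.17%
CAPM required = R_f + β·MRP = 4.70% + 1.98 × 4.17% = 12.9566%
α = realised − required = 7.5739% − 12.9566% = -5.38%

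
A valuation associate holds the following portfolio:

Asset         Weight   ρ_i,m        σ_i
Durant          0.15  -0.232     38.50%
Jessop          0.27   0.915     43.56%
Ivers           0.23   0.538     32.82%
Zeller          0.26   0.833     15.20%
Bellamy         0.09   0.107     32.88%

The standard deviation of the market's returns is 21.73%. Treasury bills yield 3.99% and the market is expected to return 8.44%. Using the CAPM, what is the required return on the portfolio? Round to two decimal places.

β_Durant = -0.232 × 38.50% / 21.73% = -0.4110
β_Jessop = 0.915 × 43.56% / 21.73% = 1.8342
β_Ivers = 0.538 × 32.82% / 21.73% = 0.8126
β_Zeller = 0.833 × 15.20% / 21.73% = 0.5827
β_Bellamy = 0.107 × 32.88% / 21.73% = 0.1619
β_P = Σ w_i β_i = 0.15×-0.4110 + 0.27×1.8342 + 0.23×0.8126 + 0.26×0.5827 + 0.09×0.1619 = 0.7866
MRP = 8.44% − 3.99% = 4.45%
E(R_P) = R_f + β_P × MRP = 3.99% + 0.7866 × 4.45% = 7.49%

7.49%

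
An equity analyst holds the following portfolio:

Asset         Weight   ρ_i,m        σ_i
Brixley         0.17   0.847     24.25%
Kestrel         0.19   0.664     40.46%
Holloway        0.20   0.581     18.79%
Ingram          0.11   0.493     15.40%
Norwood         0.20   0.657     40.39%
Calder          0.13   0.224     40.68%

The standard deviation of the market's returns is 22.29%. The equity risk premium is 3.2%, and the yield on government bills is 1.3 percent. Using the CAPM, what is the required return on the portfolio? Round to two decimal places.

β_Brixley = 0.847 × 24.25% / 22.29% = 0.9215
β_Kestrel = 0.664 × 40.46% / 22.29% = 1.2053
β_Holloway = 0.581 × 18.79% / 22.29% = 0.4898
β_Ingram = 0.493 × 15.40% / 22.29% = 0.3406
β_Norwood = 0.657 × 40.39% / 22.29% = 1.1905
β_Calder = 0.224 × 40.68% / 22.29% = 0.4088
β_P = Σ w_i β_i = 0.17×0.9215 + 0.19×1.2053 + 0.20×0.4898 + 0.11×0.3406 + 0.20×1.1905 + 0.13×0.4088 = 0.8123
E(R_P) = R_f + β_P × MRP = 1.3% + 0.8123 × 3.2% = 3.90%

3.90%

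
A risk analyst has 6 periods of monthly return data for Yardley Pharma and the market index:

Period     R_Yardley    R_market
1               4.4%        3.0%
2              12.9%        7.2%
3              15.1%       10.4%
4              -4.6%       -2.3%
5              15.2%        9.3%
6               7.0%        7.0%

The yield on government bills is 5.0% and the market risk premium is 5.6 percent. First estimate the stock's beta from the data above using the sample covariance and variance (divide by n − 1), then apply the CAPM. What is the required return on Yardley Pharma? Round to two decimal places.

13.93%

Mean R_i = (4.4 + 12.9 + 15.1 − 4.6 + 15.2 + 7.0) / 6 = 8.3333%
Mean R_m = (3.0 + 7.2 + 10.4 − 2.3 + 9.3 + 7.0) / 6 = 5.7667%
Σ(R_i − R̄_i)(R_m − R̄_m) = 175.7267  ⇒  Cov = 175.7267 / 5 = 35.1453
Σ(R_m − R̄_m)² = 110.2533  ⇒  Var(R_m) = 110.2533 / 5 = 22.0507
β = Cov / Var(R_m) = 35.1453 / 22.0507 = 1.5938
E(R) = R_f + β × MRP = 5.0% + 1.5938 × 5.6% = 13.93%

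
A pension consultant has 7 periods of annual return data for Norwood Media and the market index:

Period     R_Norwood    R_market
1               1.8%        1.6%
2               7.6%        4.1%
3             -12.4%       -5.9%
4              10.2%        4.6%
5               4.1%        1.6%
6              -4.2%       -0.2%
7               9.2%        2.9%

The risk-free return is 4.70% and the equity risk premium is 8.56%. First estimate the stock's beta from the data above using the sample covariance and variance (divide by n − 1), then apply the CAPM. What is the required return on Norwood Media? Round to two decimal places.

23.73%

Mean R_i = (1.8 + 7.6 − 12.4 + 10.2 + 4.1 − 4.2 + 9.2) / 7 = 2.3286%
Mean R_m = (1.6 + 4.1 − 5.9 + 4.6 + 1.6 − 0.2 + 2.9) / 7 = 1.2429%
Σ(R_i − R̄_i)(R_m − R̄_m) = 167.9414  ⇒  Cov = 167.9414 / 6 = 27.9902
Σ(R_m − R̄_m)² = 75.5371  ⇒  Var(R_m) = 75.5371 / 6 = 12.5895
β = Cov / Var(R_m) = 27.9902 / 12.5895 = 2.2233
E(R) = R_f + β × MRP = 4.70% + 2.2233 × 8.56% = 23.73%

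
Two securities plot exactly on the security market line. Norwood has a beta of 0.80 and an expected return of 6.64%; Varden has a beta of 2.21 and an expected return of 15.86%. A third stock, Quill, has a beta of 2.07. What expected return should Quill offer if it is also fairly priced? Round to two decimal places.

14.94%

MRP (SML slope) = (15.86% − 6.64%) / (2.21 − 0.80) = 9.22% / 1.41 = 6.5390%
R_f (intercept) = 6.64% − 0.80 × 6.5390% = 1.4088%
E(R_Quill) = R_f + β × MRP = 1.4088% + 2.07 × 6.5390% = 14.94%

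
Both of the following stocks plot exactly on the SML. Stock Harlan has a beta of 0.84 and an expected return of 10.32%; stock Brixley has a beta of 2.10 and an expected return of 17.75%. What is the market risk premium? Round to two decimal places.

5.90%

Both satisfy E(R) = R_f + β·MRP, so the slope of the SML is
MRP = (17.75% − 10.32%) / (2.10 − 0.84) = 7.43% / 1.26 = 5.8968%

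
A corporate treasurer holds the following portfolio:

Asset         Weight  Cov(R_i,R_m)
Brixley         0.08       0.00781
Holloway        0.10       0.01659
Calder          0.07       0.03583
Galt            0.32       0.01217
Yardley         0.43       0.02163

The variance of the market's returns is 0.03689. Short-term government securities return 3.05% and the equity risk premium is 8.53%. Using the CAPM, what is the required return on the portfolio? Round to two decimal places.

7.21%

β_Brixley = 0.00781 / 0.03689 = 0.2117
β_Holloway = 0.01659 / 0.03689 = 0.4497
β_Calder = 0.03583 / 0.03689 = 0.9713
β_Galt = 0.01217 / 0.03689 = 0.3299
β_Yardley = 0.02163 / 0.03689 = 0.5863
β_P = Σ w_i β_i = 0.08×0.2117 + 0.10×0.4497 + 0.07×0.9713 + 0.32×0.3299 + 0.43×0.5863 = 0.4876
E(R_P) = R_f + β_P × MRP = 3.05% + 0.4876 × 8.53% = 7.21%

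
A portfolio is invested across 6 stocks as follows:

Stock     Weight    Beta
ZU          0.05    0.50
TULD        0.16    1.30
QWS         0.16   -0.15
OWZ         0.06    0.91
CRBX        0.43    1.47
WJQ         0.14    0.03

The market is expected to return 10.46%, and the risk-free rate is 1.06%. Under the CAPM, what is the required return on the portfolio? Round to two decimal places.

β_P = Σ w_i β_i = 0.05×0.50 + 0.16×1.30 + 0.16×-0.15 + 0.06×0.91 + 0.43×1.47 + 0.14×0.03 = 0.8999
MRP = 10.46% − 1.06% = 9.40%
E(R_P) = R_f + β_P × MRP = 1.06% + 0.8999 × 9.40% = 9.52%

9.52%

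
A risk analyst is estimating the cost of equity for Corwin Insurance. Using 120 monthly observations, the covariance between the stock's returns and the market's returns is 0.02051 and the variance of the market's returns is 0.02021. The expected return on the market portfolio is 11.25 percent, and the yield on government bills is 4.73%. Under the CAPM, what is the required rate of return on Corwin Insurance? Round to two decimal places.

11.35%

β = Cov(R_i, R_m) / Var(R_m) = 0.02051 / 0.02021 = 1.0148
MRP = 11.25% − 4.73% = 6.52%
E(R) = R_f + β × MRP = 4.73% + 1.0148 × 6.52% = 11.35%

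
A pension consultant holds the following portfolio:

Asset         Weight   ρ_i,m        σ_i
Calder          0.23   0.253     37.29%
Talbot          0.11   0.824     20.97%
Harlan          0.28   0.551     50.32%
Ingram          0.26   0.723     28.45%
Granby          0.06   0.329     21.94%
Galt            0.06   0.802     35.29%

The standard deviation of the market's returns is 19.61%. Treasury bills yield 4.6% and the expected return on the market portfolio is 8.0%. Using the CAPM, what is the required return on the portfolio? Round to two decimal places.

7.95%

β_Calder = 0.253 × 37.29% / 19.61% = 0.4811
β_Talbot = 0.824 × 20.97% / 19.61% = 0.8811
β_Harlan = 0.551 × 50.32% / 19.61% = 1.4139
β_Ingram = 0.723 × 28.45% / 19.61% = 1.0489
β_Granby = 0.329 × 21.94% / 19.61% = 0.3681
β_Galt = 0.802 × 35.29% / 19.61% = 1.4433
β_P = Σ w_i β_i = 0.23×0.4811 + 0.11×0.8811 + 0.28×1.4139 + 0.26×1.0489 + 0.06×0.3681 + 0.06×1.4433 = 0.9849
MRP = 8.0% − 4.6% = 3.40%
E(R_P) = R_f + β_P × MRP = 4.6% + 0.9849 × 3.4% = 7.95%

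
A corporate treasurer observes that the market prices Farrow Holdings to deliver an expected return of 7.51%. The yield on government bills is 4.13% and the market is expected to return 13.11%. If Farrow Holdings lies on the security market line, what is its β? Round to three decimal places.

0.376

MRP = 13.11% − 4.13% = 8.98%
β = (E(R) − R_f) / MRP = (7.51% − 4.13%) / 8.98% = 3.38% / 8.98% = 0.376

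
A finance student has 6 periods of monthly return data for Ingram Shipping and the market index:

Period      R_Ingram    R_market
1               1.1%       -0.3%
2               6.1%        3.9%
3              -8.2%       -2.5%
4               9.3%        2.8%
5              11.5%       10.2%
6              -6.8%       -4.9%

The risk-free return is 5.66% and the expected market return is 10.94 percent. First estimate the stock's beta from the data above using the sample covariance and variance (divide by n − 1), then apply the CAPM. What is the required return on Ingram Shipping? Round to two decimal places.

13.05%

Mean R_i = (1.1 + 6.1 − 8.2 + 9.3 + 11.5 − 6.8) / 6 = 2.1667%
Mean R_m = (-0.3 + 3.9 − 2.5 + 2.8 + 10.2 − 4.9) / 6 = 1.5333%
Σ(R_i − R̄_i)(R_m − R̄_m) = 200.6867  ⇒  Cov = 200.6867 / 5 = 40.1373
Σ(R_m − R̄_m)² = 143.3333  ⇒  Var(R_m) = 143.3333 / 5 = 28.6667
β = Cov / Var(R_m) = 40.1373 / 28.6667 = 1.4001
MRP = 10.94% − 5.66% = 5.28%
E(R) = R_f + β × MRP = 5.66% + 1.4001 × 5.28% = 13.05%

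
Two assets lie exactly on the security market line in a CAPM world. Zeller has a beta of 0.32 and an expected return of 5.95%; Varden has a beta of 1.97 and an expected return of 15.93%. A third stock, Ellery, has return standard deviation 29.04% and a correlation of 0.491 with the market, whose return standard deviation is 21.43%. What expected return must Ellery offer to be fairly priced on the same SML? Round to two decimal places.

8.04%

MRP = (15.93% − 5.95%) / (1.97 − 0.32) = 6.0485%
R_f = 5.95% − 0.32 × 6.0485% = 4.0145%
β_Ellery = ρ·σ_i/σ_m = 0.491 × 29.04 / 21.43 = 0.6654
E(R_Ellery) = R_f + β × MRP = 4.0145% + 0.6654 × 6.0485% = 8.04%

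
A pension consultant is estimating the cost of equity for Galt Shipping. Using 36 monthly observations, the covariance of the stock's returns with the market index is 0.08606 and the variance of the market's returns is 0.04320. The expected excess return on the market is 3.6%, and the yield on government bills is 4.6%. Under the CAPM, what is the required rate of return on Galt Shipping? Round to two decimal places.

β = Cov(R_i, R_m) / Var(R_m) = 0.08606 / 0.04320 = 1.9921
E(R) = R_f + β × MRP = 4.6% + 1.9921 × 3.6% = 11.77%

11.77%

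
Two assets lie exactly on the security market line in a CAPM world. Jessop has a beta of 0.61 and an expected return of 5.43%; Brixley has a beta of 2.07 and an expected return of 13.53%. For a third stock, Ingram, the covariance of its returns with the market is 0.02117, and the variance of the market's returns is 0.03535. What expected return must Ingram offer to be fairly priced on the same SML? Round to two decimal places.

5.37%

MRP = (13.53% − 5.43%) / (2.07 − 0.61) = 5.5479%
R_f = 5.43% − 0.61 × 5.5479% = 2.0458%
β_Ingram = Cov / Var(R_m) = 0.02117 / 0.03535 = 0.5989
E(R_Ingram) = R_f + β × MRP = 2.0458% + 0.5989 × 5.5479% = 5.37%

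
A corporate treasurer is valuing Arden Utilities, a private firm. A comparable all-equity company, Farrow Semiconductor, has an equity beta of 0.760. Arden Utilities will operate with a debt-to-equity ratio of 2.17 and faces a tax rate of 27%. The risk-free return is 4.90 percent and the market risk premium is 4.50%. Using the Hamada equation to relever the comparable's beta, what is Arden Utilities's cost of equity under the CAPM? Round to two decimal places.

13.74%

β_L = β_U × [1 + (1 − t)(D/E)] = 0.760 × [1 + (1 − 0.27) × 2.17]
    = 0.760 × [1 + 0.73 × 2.17] = 0.760 × 2.5841 = 1.9639
E(R) = R_f + β_L × MRP = 4.90% + 1.9639 × 4.50% = 13.74%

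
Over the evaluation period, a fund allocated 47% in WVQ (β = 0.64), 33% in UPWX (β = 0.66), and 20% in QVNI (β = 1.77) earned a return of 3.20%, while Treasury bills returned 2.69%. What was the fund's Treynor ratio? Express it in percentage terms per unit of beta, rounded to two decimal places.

β_P = 0.47×0.64 + 0.33×0.66 + 0.20×1.77 = 0.8726
Treynor = (R_P − R_f) / β_P = (3.20% − 2.69%) / 0.8726 = 0.51% / 0.8726 = 0.58%

0.58%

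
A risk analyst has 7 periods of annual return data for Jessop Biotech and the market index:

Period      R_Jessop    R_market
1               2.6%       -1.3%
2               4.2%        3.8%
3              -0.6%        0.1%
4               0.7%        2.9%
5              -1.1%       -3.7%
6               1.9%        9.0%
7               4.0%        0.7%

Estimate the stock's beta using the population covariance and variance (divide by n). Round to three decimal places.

0.191

Mean R_i = (2.6 + 4.2 − 0.6 + 0.7 − 1.1 + 1.9 + 4.0) / 7 = 1.6714%
Mean R_m = (-1.3 + 3.8 + 0.1 + 2.9 − 3.7 + 9.0 + 0.7) / 7 = 1.6429%
Σ(R_i − R̄_i)(R_m − R̄_m) = 19.2986  ⇒  Cov = 19.2986 / 7 = 2.7569
Σ(R_m − R̄_m)² = 100.8371  ⇒  Var(R_m) = 100.8371 / 7 = 14.4053
β = Cov / Var(R_m) = 2.7569 / 14.4053 = 0.1914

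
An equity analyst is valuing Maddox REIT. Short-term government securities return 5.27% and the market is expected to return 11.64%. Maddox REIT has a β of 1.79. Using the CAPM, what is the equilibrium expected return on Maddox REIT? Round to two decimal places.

16.67%

Market risk premium = E(R_m) − R_f = 11.64% − 5.27% = 6.37%
E(R) = R_f + β × MRP = 5.27% + 1.79 × 6.37% = 16.67%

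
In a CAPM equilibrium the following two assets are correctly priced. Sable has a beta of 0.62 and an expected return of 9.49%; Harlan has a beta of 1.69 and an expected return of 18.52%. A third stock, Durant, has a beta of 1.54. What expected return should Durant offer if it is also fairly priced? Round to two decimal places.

MRP (SML slope) = (18.52% − 9.49%) / (1.69 − 0.62) = 9.03% / 1.07 = 8.4393%
R_f (intercept) = 9.49% − 0.62 × 8.4393% = 4.2576%
E(R_Durant) = R_f + β × MRP = 4.2576% + 1.54 × 8.4393% = 17.25%

17.25%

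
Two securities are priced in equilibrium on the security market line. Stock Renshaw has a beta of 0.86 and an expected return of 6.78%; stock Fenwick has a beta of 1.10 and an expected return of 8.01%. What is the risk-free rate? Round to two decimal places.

2.37%

Both satisfy E(R) = R_f + β·MRP, so the slope of the SML is
MRP = (8.01% − 6.78%) / (1.10 − 0.86) = 1.23% / 0.24 = 5.1250%
R_f = E(R_Renshaw) − β_Renshaw·MRP = 6.78% − 0.86 × 5.1250% = 2.3725%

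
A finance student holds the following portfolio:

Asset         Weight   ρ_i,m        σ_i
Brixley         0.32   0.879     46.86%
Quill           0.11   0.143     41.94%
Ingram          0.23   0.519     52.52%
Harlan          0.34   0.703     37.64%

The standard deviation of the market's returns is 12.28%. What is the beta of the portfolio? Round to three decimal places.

β_Brixley = 0.879 × 46.86% / 12.28% = 3.3542
β_Quill = 0.143 × 41.94% / 12.28% = 0.4884
β_Ingram = 0.519 × 52.52% / 12.28% = 2.2197
β_Harlan = 0.703 × 37.64% / 12.28% = 2.1548
β_P = Σ w_i β_i = 0.32×3.3542 + 0.11×0.4884 + 0.23×2.2197 + 0.34×2.1548 = 2.3702

2.370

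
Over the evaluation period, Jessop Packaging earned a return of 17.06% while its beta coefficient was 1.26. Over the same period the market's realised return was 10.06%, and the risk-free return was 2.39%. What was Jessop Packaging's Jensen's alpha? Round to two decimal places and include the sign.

+5.01%

Market excess return = 10.06% − 2.39% = 7.67%
CAPM benchmark = R_f + β(R_m − R_f) = 2.39% + 1.26 × 7.67% = 12.0542%
α = actual − benchmark = 17.06% − 12.0542% = +5.01%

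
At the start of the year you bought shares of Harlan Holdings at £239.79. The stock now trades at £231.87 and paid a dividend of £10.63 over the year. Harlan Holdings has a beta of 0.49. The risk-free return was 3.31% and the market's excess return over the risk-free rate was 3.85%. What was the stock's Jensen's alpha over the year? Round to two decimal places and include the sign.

-4.07%

Realised HPR = (P1 + D1 − P0) / P0 = (231.87 + 10.63 − 239.79) / 239.79 = 2.71 / 239.79 = 1.1302%
CAPM required = R_f + β·MRP = 3.31% + 0.49 × 3.85% = 5.1965%
α = realised − required = 1.1302% − 5.1965% = -4.07%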